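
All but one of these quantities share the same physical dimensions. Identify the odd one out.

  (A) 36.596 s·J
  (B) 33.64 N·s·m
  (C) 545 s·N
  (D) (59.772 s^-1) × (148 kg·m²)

Expand each in SI base units:
  (A) J·s = N·m·s = kg·m²·s⁻¹
  (B) N·m·s = kg·m·s⁻²·m·s = kg·m²·s⁻¹
  (C) N·s = kg·m·s⁻²·s = kg·m·s⁻¹
  (D) [s⁻¹] · [kg·m²] = kg·m²·s⁻¹
All reduce to kg·m²·s⁻¹ except (C), which is kg·m·s⁻¹.

(C)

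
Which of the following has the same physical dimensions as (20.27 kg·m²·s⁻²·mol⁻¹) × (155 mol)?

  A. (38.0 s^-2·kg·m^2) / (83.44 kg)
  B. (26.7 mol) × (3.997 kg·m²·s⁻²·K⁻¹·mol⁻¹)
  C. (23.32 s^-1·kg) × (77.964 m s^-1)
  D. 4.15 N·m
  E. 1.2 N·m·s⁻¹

Reference: [kg·m²·s⁻²·mol⁻¹] · [mol] = kg·m²·s⁻².
Each option:
  A. [kg·m²·s⁻²] / [kg] = m²·s⁻²
  B. [mol] · [kg·m²·s⁻²·K⁻¹·mol⁻¹] = kg·m²·s⁻²·K⁻¹
  C. [kg·s⁻¹] · [m·s⁻¹] = kg·m·s⁻²
  D. N·m = kg·m·s⁻²·m = kg·m²·s⁻²  ← same
  E. N·m·s⁻¹ = kg·m·s⁻²·m·s⁻¹ = kg·m²·s⁻³
Only D. matches kg·m²·s⁻².

D.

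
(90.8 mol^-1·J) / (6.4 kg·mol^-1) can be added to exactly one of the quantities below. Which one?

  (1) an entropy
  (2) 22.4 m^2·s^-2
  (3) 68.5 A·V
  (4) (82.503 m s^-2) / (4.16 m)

(2)

Reference: [kg·m²·s⁻²·mol⁻¹] / [kg·mol⁻¹] = m²·s⁻².
Each option:
  (1) [entropy] = kg·m²·s⁻²·K⁻¹
  (2) m²·s⁻²  ← same
  (3) V·A = J·C⁻¹·A = kg·m²·s⁻³
  (4) [m·s⁻²] / [m] = s⁻²
Only (2) matches m²·s⁻².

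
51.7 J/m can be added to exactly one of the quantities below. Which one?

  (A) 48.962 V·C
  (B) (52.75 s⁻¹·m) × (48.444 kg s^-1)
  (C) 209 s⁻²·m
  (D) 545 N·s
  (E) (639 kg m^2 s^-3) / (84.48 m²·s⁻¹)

(B)

Reference: J·m⁻¹ = N·m·m⁻¹ = kg·m·s⁻².
Each option:
  (A) C·V = s·A·J·C⁻¹ = kg·m²·s⁻²
  (B) [m·s⁻¹] · [kg·s⁻¹] = kg·m·s⁻²  ← same
  (C) m·s⁻²
  (D) N·s = kg·m·s⁻²·s = kg·m·s⁻¹
  (E) [kg·m²·s⁻³] / [m²·s⁻¹] = kg·s⁻²
Only (B) matches kg·m·s⁻².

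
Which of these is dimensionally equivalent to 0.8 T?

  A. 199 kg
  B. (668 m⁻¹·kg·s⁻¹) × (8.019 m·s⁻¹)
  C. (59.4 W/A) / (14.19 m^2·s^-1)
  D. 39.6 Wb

Reference: T = Wb·m⁻² = kg·s⁻²·A⁻¹.
Each option:
  A. kg
  B. [kg·m⁻¹·s⁻¹] · [m·s⁻¹] = kg·s⁻²
  C. [kg·m²·s⁻³·A⁻¹] / [m²·s⁻¹] = kg·s⁻²·A⁻¹  ← same
  D. Wb = V·s = kg·m²·s⁻²·A⁻¹
Only C. matches kg·s⁻²·A⁻¹.

C.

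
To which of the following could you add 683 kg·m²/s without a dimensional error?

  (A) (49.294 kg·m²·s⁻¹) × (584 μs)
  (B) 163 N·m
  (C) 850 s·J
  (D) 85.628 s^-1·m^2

(C)

Reference: kg·m²·s⁻¹.
Each option:
  (A) [kg·m²·s⁻¹] · [s] = kg·m²
  (B) N·m = kg·m·s⁻²·m = kg·m²·s⁻²
  (C) J·s = N·m·s = kg·m²·s⁻¹  ← same
  (D) m²·s⁻¹
Only (C) matches kg·m²·s⁻¹.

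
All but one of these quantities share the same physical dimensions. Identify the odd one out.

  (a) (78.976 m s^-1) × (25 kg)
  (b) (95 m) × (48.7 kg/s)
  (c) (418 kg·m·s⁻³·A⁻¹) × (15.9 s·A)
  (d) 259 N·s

Work out the base dimensions of each:
  (a) [m·s⁻¹] · [kg] = kg·m·s⁻¹
  (b) [m] · [kg·s⁻¹] = kg·m·s⁻¹
  (c) [kg·m·s⁻³·A⁻¹] · [s·A] = kg·m·s⁻²
  (d) N·s = kg·m·s⁻²·s = kg·m·s⁻¹
All reduce to kg·m·s⁻¹ except (c), which is kg·m·s⁻².

(c)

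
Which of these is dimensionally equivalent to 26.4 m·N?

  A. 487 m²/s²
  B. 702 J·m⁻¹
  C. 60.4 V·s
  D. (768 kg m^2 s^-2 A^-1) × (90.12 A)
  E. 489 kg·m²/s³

Reference: N·m = kg·m·s⁻²·m = kg·m²·s⁻².
Each option:
  A. m²·s⁻²
  B. J·m⁻¹ = N·m·m⁻¹ = kg·m·s⁻²
  C. V·s = J·C⁻¹·s = kg·m²·s⁻²·A⁻¹
  D. [kg·m²·s⁻²·A⁻¹] · [A] = kg·m²·s⁻²  ← same
  E. kg·m²·s⁻³
Only D. matches kg·m²·s⁻².

D.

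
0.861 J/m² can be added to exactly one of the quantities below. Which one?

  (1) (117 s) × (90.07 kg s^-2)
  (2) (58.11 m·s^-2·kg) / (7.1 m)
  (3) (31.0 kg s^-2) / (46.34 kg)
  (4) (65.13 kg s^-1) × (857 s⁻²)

Reference: J·m⁻² = N·m·m⁻² = kg·s⁻².
Each option:
  (1) [s] · [kg·s⁻²] = kg·s⁻¹
  (2) [kg·m·s⁻²] / [m] = kg·s⁻²  ← same
  (3) [kg·s⁻²] / [kg] = s⁻²
  (4) [kg·s⁻¹] · [s⁻²] = kg·s⁻³
Only (2) matches kg·s⁻².

(2)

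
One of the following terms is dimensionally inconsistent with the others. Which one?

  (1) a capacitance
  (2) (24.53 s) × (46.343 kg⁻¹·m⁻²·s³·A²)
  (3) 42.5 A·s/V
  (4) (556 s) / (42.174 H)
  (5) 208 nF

(4)

Reduce each to base SI dimensions:
  (1) [capacitance] = kg⁻¹·m⁻²·s⁴·A²
  (2) [s] · [kg⁻¹·m⁻²·s³·A²] = kg⁻¹·m⁻²·s⁴·A²
  (3) A·s·V⁻¹ = A·s·(J·C⁻¹)⁻¹ = kg⁻¹·m⁻²·s⁴·A²
  (4) [s] / [kg·m²·s⁻²·A⁻²] = kg⁻¹·m⁻²·s³·A²
  (5) F = C·V⁻¹ = kg⁻¹·m⁻²·s⁴·A²
All reduce to kg⁻¹·m⁻²·s⁴·A² except (4), which is kg⁻¹·m⁻²·s³·A².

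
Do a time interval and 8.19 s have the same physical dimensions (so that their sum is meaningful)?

Yes

Reduce each to base SI dimensions:
  a time interval:  [time interval] = s
  8.19 s:  s
Both are s, so they have the same dimensions and can be added.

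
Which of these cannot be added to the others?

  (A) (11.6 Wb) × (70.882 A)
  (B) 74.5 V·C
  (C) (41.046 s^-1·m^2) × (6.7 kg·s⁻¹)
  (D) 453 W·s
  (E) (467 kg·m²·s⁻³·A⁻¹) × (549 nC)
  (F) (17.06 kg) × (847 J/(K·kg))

(F)

Reduce each to base SI dimensions:
  (A) [kg·m²·s⁻²·A⁻¹] · [A] = kg·m²·s⁻²
  (B) C·V = s·A·J·C⁻¹ = kg·m²·s⁻²
  (C) [m²·s⁻¹] · [kg·s⁻¹] = kg·m²·s⁻²
  (D) W·s = J·s⁻¹·s = kg·m²·s⁻²
  (E) [kg·m²·s⁻³·A⁻¹] · [s·A] = kg·m²·s⁻²
  (F) [kg] · [m²·s⁻²·K⁻¹] = kg·m²·s⁻²·K⁻¹
All reduce to kg·m²·s⁻² except (F), which is kg·m²·s⁻²·K⁻¹.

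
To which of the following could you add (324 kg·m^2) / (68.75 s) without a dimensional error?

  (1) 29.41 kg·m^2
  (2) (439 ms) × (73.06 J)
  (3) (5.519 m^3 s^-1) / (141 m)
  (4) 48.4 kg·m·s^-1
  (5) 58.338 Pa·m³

Reference: [kg·m²] / [s] = kg·m²·s⁻¹.
Each option:
  (1) kg·m²
  (2) [s] · [kg·m²·s⁻²] = kg·m²·s⁻¹  ← same
  (3) [m³·s⁻¹] / [m] = m²·s⁻¹
  (4) kg·m·s⁻¹
  (5) Pa·m³ = N·m⁻²·m³ = kg·m²·s⁻²
Only (2) matches kg·m²·s⁻¹.

(2)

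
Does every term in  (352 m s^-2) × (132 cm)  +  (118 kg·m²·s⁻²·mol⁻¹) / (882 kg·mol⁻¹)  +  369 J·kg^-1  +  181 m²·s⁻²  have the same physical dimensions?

Yes

Work out the base dimensions of each:
  (352 m s^-2) × (132 cm):  [m·s⁻²] · [m] = m²·s⁻²
  (118 kg·m²·s⁻²·mol⁻¹) / (882 kg·mol⁻¹):  [kg·m²·s⁻²·mol⁻¹] / [kg·mol⁻¹] = m²·s⁻²
  369 J·kg^-1:  J·kg⁻¹ = N·m·kg⁻¹ = m²·s⁻²
  181 m²·s⁻²:  m²·s⁻²
Every term reduces to m²·s⁻².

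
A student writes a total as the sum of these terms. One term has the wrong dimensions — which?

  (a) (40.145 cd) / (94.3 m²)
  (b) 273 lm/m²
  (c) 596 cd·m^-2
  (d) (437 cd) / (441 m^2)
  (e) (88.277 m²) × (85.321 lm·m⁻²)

(e)

In SI base units:
  (a) [cd] / [m²] = m⁻²·cd
  (b) lm·m⁻² = cd·m⁻² = m⁻²·cd
  (c) cd·m⁻² = m⁻²·cd
  (d) [cd] / [m²] = m⁻²·cd
  (e) [m²] · [m⁻²·cd] = cd
All reduce to m⁻²·cd except (e), which is cd.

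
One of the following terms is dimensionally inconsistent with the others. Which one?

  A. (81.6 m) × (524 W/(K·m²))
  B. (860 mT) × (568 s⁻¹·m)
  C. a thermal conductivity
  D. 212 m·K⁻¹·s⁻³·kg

Dimensions:
  A. [m] · [kg·s⁻³·K⁻¹] = kg·m·s⁻³·K⁻¹
  B. [kg·s⁻²·A⁻¹] · [m·s⁻¹] = kg·m·s⁻³·A⁻¹
  C. [thermal conductivity] = kg·m·s⁻³·K⁻¹
  D. kg·m·s⁻³·K⁻¹
All reduce to kg·m·s⁻³·K⁻¹ except B., which is kg·m·s⁻³·A⁻¹.

B.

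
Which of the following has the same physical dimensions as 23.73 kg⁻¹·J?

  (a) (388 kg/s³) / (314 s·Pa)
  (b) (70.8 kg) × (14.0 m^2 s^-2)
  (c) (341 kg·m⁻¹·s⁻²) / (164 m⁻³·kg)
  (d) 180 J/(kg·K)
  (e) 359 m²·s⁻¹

(c)

Reference: J·kg⁻¹ = N·m·kg⁻¹ = m²·s⁻².
Each option:
  (a) [kg·s⁻³] / [kg·m⁻¹·s⁻¹] = m·s⁻²
  (b) [kg] · [m²·s⁻²] = kg·m²·s⁻²
  (c) [kg·m⁻¹·s⁻²] / [kg·m⁻³] = m²·s⁻²  ← same
  (d) J·kg⁻¹·K⁻¹ = N·m·kg⁻¹·K⁻¹ = m²·s⁻²·K⁻¹
  (e) m²·s⁻¹
Only (c) matches m²·s⁻².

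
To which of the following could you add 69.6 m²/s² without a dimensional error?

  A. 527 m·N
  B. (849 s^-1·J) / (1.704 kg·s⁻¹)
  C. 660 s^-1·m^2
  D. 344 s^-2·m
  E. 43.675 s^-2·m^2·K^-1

Reference: m²·s⁻².
Each option:
  A. N·m = kg·m·s⁻²·m = kg·m²·s⁻²
  B. [kg·m²·s⁻³] / [kg·s⁻¹] = m²·s⁻²  ← same
  C. m²·s⁻¹
  D. m·s⁻²
  E. m²·s⁻²·K⁻¹
Only B. matches m²·s⁻².

B.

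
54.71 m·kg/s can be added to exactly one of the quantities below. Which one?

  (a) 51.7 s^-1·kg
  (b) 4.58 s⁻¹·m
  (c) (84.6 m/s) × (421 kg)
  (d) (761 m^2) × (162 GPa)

(c)

Reference: kg·m·s⁻¹.
Each option:
  (a) kg·s⁻¹
  (b) m·s⁻¹
  (c) [m·s⁻¹] · [kg] = kg·m·s⁻¹  ← same
  (d) [m²] · [kg·m⁻¹·s⁻²] = kg·m·s⁻²
Only (c) matches kg·m·s⁻¹.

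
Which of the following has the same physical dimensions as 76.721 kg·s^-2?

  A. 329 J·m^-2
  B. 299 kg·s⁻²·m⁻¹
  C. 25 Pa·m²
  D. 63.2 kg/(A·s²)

Reference: kg·s⁻².
Each option:
  A. J·m⁻² = N·m·m⁻² = kg·s⁻²  ← same
  B. kg·m⁻¹·s⁻²
  C. Pa·m² = N·m⁻²·m² = kg·m·s⁻²
  D. kg·s⁻²·A⁻¹
Only A. matches kg·s⁻².

A.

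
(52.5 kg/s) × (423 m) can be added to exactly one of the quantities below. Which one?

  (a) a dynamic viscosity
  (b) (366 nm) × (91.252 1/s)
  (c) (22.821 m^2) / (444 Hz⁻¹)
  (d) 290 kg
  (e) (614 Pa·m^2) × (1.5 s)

(e)

Reference: [kg·s⁻¹] · [m] = kg·m·s⁻¹.
Each option:
  (a) [dynamic viscosity] = kg·m⁻¹·s⁻¹
  (b) [m] · [s⁻¹] = m·s⁻¹
  (c) [m²] / [s] = m²·s⁻¹
  (d) kg
  (e) [kg·m·s⁻²] · [s] = kg·m·s⁻¹  ← same
Only (e) matches kg·m·s⁻¹.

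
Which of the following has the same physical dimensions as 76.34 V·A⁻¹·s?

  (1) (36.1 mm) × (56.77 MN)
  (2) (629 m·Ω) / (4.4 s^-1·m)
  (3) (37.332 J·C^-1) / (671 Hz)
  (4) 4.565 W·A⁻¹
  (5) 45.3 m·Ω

Reference: V·s·A⁻¹ = J·C⁻¹·s·A⁻¹ = kg·m²·s⁻²·A⁻².
Each option:
  (1) [m] · [kg·m·s⁻²] = kg·m²·s⁻²
  (2) [kg·m³·s⁻³·A⁻²] / [m·s⁻¹] = kg·m²·s⁻²·A⁻²  ← same
  (3) [kg·m²·s⁻³·A⁻¹] / [s⁻¹] = kg·m²·s⁻²·A⁻¹
  (4) W·A⁻¹ = J·s⁻¹·A⁻¹ = kg·m²·s⁻³·A⁻¹
  (5) Ω·m = V·A⁻¹·m = kg·m³·s⁻³·A⁻²
Only (2) matches kg·m²·s⁻²·A⁻².

(2)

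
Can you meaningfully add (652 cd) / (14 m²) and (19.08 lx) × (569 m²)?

No

Work out the base dimensions of each:
  (652 cd) / (14 m²):  [cd] / [m²] = m⁻²·cd
  (19.08 lx) × (569 m²):  [m⁻²·cd] · [m²] = cd
m⁻²·cd ≠ cd, so they cannot be added.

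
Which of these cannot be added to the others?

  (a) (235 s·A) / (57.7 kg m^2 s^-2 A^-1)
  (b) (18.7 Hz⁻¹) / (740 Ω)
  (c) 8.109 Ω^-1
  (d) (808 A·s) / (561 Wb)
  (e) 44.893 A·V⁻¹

(b)

Reduce each to base SI dimensions:
  (a) [s·A] / [kg·m²·s⁻²·A⁻¹] = kg⁻¹·m⁻²·s³·A²
  (b) [s] / [kg·m²·s⁻³·A⁻²] = kg⁻¹·m⁻²·s⁴·A²
  (c) Ω⁻¹ = (V·A⁻¹)⁻¹ = kg⁻¹·m⁻²·s³·A²
  (d) [s·A] / [kg·m²·s⁻²·A⁻¹] = kg⁻¹·m⁻²·s³·A²
  (e) A·V⁻¹ = A·(J·C⁻¹)⁻¹ = kg⁻¹·m⁻²·s³·A²
All reduce to kg⁻¹·m⁻²·s³·A² except (b), which is kg⁻¹·m⁻²·s⁴·A².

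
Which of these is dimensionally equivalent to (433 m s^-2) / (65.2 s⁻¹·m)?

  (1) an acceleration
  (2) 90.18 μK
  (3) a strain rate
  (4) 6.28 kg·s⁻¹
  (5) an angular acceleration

Reference: [m·s⁻²] / [m·s⁻¹] = s⁻¹.
Each option:
  (1) [acceleration] = m·s⁻²
  (2) K
  (3) [strain rate] = s⁻¹  ← same
  (4) kg·s⁻¹
  (5) [angular acceleration] = s⁻²
Only (3) matches s⁻¹.

(3)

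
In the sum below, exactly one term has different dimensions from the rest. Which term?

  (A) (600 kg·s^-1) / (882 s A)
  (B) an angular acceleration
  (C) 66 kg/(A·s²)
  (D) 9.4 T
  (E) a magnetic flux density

Dimensions:
  (A) [kg·s⁻¹] / [s·A] = kg·s⁻²·A⁻¹
  (B) [angular acceleration] = s⁻²
  (C) kg·s⁻²·A⁻¹
  (D) T = Wb·m⁻² = kg·s⁻²·A⁻¹
  (E) [magnetic flux density] = kg·s⁻²·A⁻¹
All reduce to kg·s⁻²·A⁻¹ except (B), which is s⁻².

(B)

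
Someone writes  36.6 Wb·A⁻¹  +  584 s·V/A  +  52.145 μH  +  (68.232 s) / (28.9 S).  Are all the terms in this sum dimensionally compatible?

In SI base units:
  36.6 Wb·A⁻¹:  Wb·A⁻¹ = V·s·A⁻¹ = kg·m²·s⁻²·A⁻²
  584 s·V/A:  V·s·A⁻¹ = J·C⁻¹·s·A⁻¹ = kg·m²·s⁻²·A⁻²
  52.145 μH:  H = V·s·A⁻¹ = kg·m²·s⁻²·A⁻²
  (68.232 s) / (28.9 S):  [s] / [kg⁻¹·m⁻²·s³·A²] = kg·m²·s⁻²·A⁻²
Every term reduces to kg·m²·s⁻²·A⁻².

Yes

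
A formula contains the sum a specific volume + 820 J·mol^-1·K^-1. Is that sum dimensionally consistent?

Reduce each to base SI dimensions:
  a specific volume:  [specific volume] = kg⁻¹·m³
  820 J·mol^-1·K^-1:  J·mol⁻¹·K⁻¹ = N·m·mol⁻¹·K⁻¹ = kg·m²·s⁻²·K⁻¹·mol⁻¹
kg⁻¹·m³ ≠ kg·m²·s⁻²·K⁻¹·mol⁻¹, so they cannot be added.

No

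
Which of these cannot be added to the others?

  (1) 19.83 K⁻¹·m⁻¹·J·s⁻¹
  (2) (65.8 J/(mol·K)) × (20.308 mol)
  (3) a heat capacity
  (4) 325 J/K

(1)

In SI base units:
  (1) J·s⁻¹·m⁻¹·K⁻¹ = N·m·s⁻¹·m⁻¹·K⁻¹ = kg·m·s⁻³·K⁻¹
  (2) [kg·m²·s⁻²·K⁻¹·mol⁻¹] · [mol] = kg·m²·s⁻²·K⁻¹
  (3) [heat capacity] = kg·m²·s⁻²·K⁻¹
  (4) J·K⁻¹ = N·m·K⁻¹ = kg·m²·s⁻²·K⁻¹
All reduce to kg·m²·s⁻²·K⁻¹ except (1), which is kg·m·s⁻³·K⁻¹.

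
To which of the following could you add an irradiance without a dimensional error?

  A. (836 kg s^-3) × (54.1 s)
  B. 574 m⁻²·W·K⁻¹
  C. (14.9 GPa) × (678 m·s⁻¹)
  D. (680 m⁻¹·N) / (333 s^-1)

Reference: [irradiance] = kg·s⁻³.
Each option:
  A. [kg·s⁻³] · [s] = kg·s⁻²
  B. W·m⁻²·K⁻¹ = J·s⁻¹·m⁻²·K⁻¹ = kg·s⁻³·K⁻¹
  C. [kg·m⁻¹·s⁻²] · [m·s⁻¹] = kg·s⁻³  ← same
  D. [kg·s⁻²] / [s⁻¹] = kg·s⁻¹
Only C. matches kg·s⁻³.

C.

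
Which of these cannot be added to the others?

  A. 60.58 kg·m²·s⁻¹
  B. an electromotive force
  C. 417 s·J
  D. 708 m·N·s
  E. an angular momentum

B.

Dimensions:
  A. kg·m²·s⁻¹
  B. [electromotive force] = kg·m²·s⁻³·A⁻¹
  C. J·s = N·m·s = kg·m²·s⁻¹
  D. N·m·s = kg·m·s⁻²·m·s = kg·m²·s⁻¹
  E. [angular momentum] = kg·m²·s⁻¹
All reduce to kg·m²·s⁻¹ except B., which is kg·m²·s⁻³·A⁻¹.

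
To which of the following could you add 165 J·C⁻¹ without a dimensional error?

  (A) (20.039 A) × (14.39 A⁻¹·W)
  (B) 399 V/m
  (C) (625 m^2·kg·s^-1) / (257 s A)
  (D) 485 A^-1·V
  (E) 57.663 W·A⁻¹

Reference: J·C⁻¹ = N·m·(s·A)⁻¹ = kg·m²·s⁻³·A⁻¹.
Each option:
  (A) [A] · [kg·m²·s⁻³·A⁻¹] = kg·m²·s⁻³
  (B) V·m⁻¹ = J·C⁻¹·m⁻¹ = kg·m·s⁻³·A⁻¹
  (C) [kg·m²·s⁻¹] / [s·A] = kg·m²·s⁻²·A⁻¹
  (D) V·A⁻¹ = J·C⁻¹·A⁻¹ = kg·m²·s⁻³·A⁻²
  (E) W·A⁻¹ = J·s⁻¹·A⁻¹ = kg·m²·s⁻³·A⁻¹  ← same
Only (E) matches kg·m²·s⁻³·A⁻¹.

(E)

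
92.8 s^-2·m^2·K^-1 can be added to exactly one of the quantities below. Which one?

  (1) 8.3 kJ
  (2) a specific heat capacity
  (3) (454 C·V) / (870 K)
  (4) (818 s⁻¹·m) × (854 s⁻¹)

Reference: m²·s⁻²·K⁻¹.
Each option:
  (1) J = N·m = kg·m²·s⁻²
  (2) [specific heat capacity] = m²·s⁻²·K⁻¹  ← same
  (3) [kg·m²·s⁻²] / [K] = kg·m²·s⁻²·K⁻¹
  (4) [m·s⁻¹] · [s⁻¹] = m·s⁻²
Only (2) matches m²·s⁻²·K⁻¹.

(2)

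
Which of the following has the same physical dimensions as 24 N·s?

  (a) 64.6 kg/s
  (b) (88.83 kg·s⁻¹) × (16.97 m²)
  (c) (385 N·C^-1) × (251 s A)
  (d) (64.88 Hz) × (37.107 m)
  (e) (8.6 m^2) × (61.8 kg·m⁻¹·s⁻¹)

Reference: N·s = kg·m·s⁻²·s = kg·m·s⁻¹.
Each option:
  (a) kg·s⁻¹
  (b) [kg·s⁻¹] · [m²] = kg·m²·s⁻¹
  (c) [kg·m·s⁻³·A⁻¹] · [s·A] = kg·m·s⁻²
  (d) [s⁻¹] · [m] = m·s⁻¹
  (e) [m²] · [kg·m⁻¹·s⁻¹] = kg·m·s⁻¹  ← same
Only (e) matches kg·m·s⁻¹.

(e)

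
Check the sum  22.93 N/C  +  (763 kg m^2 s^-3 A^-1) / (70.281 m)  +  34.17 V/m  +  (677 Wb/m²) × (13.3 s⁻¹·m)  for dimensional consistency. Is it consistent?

Yes

Work out the base dimensions of each:
  22.93 N/C:  N·C⁻¹ = kg·m·s⁻²·(s·A)⁻¹ = kg·m·s⁻³·A⁻¹
  (763 kg m^2 s^-3 A^-1) / (70.281 m):  [kg·m²·s⁻³·A⁻¹] / [m] = kg·m·s⁻³·A⁻¹
  34.17 V/m:  V·m⁻¹ = J·C⁻¹·m⁻¹ = kg·m·s⁻³·A⁻¹
  (677 Wb/m²) × (13.3 s⁻¹·m):  [kg·s⁻²·A⁻¹] · [m·s⁻¹] = kg·m·s⁻³·A⁻¹
Every term reduces to kg·m·s⁻³·A⁻¹.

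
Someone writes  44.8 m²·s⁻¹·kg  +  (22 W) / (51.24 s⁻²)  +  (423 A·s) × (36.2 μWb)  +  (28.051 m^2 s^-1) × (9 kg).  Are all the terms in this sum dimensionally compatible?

Yes

Work out the base dimensions of each:
  44.8 m²·s⁻¹·kg:  kg·m²·s⁻¹
  (22 W) / (51.24 s⁻²):  [kg·m²·s⁻³] / [s⁻²] = kg·m²·s⁻¹
  (423 A·s) × (36.2 μWb):  [s·A] · [kg·m²·s⁻²·A⁻¹] = kg·m²·s⁻¹
  (28.051 m^2 s^-1) × (9 kg):  [m²·s⁻¹] · [kg] = kg·m²·s⁻¹
Every term reduces to kg·m²·s⁻¹.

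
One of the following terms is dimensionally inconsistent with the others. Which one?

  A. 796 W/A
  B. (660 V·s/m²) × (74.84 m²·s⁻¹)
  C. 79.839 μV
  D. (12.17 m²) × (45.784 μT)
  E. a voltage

D.

Expand each in SI base units:
  A. W·A⁻¹ = J·s⁻¹·A⁻¹ = kg·m²·s⁻³·A⁻¹
  B. [kg·s⁻²·A⁻¹] · [m²·s⁻¹] = kg·m²·s⁻³·A⁻¹
  C. V = J·C⁻¹ = kg·m²·s⁻³·A⁻¹
  D. [m²] · [kg·s⁻²·A⁻¹] = kg·m²·s⁻²·A⁻¹
  E. [voltage] = kg·m²·s⁻³·A⁻¹
All reduce to kg·m²·s⁻³·A⁻¹ except D., which is kg·m²·s⁻²·A⁻¹.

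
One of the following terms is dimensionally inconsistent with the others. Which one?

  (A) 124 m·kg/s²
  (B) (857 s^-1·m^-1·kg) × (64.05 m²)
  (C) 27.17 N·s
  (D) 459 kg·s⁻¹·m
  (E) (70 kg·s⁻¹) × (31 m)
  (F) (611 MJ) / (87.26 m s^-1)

Work out the base dimensions of each:
  (A) kg·m·s⁻²
  (B) [kg·m⁻¹·s⁻¹] · [m²] = kg·m·s⁻¹
  (C) N·s = kg·m·s⁻²·s = kg·m·s⁻¹
  (D) kg·m·s⁻¹
  (E) [kg·s⁻¹] · [m] = kg·m·s⁻¹
  (F) [kg·m²·s⁻²] / [m·s⁻¹] = kg·m·s⁻¹
All reduce to kg·m·s⁻¹ except (A), which is kg·m·s⁻².

(A)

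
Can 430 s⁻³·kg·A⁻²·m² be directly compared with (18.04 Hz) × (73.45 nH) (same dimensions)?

Yes

Expand each in SI base units:
  430 s⁻³·kg·A⁻²·m²:  kg·m²·s⁻³·A⁻²
  (18.04 Hz) × (73.45 nH):  [s⁻¹] · [kg·m²·s⁻²·A⁻²] = kg·m²·s⁻³·A⁻²
Both are kg·m²·s⁻³·A⁻², so they have the same dimensions and can be added.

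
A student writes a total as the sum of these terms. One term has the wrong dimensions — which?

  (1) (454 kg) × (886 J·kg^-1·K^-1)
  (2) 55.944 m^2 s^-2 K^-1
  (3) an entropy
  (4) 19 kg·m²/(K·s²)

(2)

Dimensions:
  (1) [kg] · [m²·s⁻²·K⁻¹] = kg·m²·s⁻²·K⁻¹
  (2) m²·s⁻²·K⁻¹
  (3) [entropy] = kg·m²·s⁻²·K⁻¹
  (4) kg·m²·s⁻²·K⁻¹
All reduce to kg·m²·s⁻²·K⁻¹ except (2), which is m²·s⁻²·K⁻¹.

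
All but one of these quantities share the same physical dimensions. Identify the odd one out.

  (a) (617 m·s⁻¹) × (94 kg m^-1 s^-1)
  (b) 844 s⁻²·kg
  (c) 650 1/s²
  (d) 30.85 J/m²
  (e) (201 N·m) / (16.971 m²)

Reduce each to base SI dimensions:
  (a) [m·s⁻¹] · [kg·m⁻¹·s⁻¹] = kg·s⁻²
  (b) kg·s⁻²
  (c) s⁻²
  (d) J·m⁻² = N·m·m⁻² = kg·s⁻²
  (e) [kg·m²·s⁻²] / [m²] = kg·s⁻²
All reduce to kg·s⁻² except (c), which is s⁻².

(c)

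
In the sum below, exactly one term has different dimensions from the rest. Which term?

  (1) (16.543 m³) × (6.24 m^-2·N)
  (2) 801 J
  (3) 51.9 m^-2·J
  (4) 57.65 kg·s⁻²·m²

Work out the base dimensions of each:
  (1) [m³] · [kg·m⁻¹·s⁻²] = kg·m²·s⁻²
  (2) J = N·m = kg·m²·s⁻²
  (3) J·m⁻² = N·m·m⁻² = kg·s⁻²
  (4) kg·m²·s⁻²
All reduce to kg·m²·s⁻² except (3), which is kg·s⁻².

(3)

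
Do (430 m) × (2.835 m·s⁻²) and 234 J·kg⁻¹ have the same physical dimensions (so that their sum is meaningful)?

Yes

In SI base units:
  (430 m) × (2.835 m·s⁻²):  [m] · [m·s⁻²] = m²·s⁻²
  234 J·kg⁻¹:  J·kg⁻¹ = N·m·kg⁻¹ = m²·s⁻²
Both are m²·s⁻², so they have the same dimensions and can be added.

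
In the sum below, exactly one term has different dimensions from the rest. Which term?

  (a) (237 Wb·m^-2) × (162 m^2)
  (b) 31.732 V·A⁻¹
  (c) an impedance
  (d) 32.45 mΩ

Expand each in SI base units:
  (a) [kg·s⁻²·A⁻¹] · [m²] = kg·m²·s⁻²·A⁻¹
  (b) V·A⁻¹ = J·C⁻¹·A⁻¹ = kg·m²·s⁻³·A⁻²
  (c) [impedance] = kg·m²·s⁻³·A⁻²
  (d) Ω = V·A⁻¹ = kg·m²·s⁻³·A⁻²
All reduce to kg·m²·s⁻³·A⁻² except (a), which is kg·m²·s⁻²·A⁻¹.

(a)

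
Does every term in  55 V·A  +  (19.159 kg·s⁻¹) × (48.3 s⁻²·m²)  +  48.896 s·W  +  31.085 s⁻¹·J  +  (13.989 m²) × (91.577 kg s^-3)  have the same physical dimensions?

Dimensions:
  55 V·A:  V·A = J·C⁻¹·A = kg·m²·s⁻³
  (19.159 kg·s⁻¹) × (48.3 s⁻²·m²):  [kg·s⁻¹] · [m²·s⁻²] = kg·m²·s⁻³
  48.896 s·W:  W·s = J·s⁻¹·s = kg·m²·s⁻²
  31.085 s⁻¹·J:  J·s⁻¹ = N·m·s⁻¹ = kg·m²·s⁻³
  (13.989 m²) × (91.577 kg s^-3):  [m²] · [kg·s⁻³] = kg·m²·s⁻³
The terms do not share a single dimension (kg·m²·s⁻² vs kg·m²·s⁻³).

No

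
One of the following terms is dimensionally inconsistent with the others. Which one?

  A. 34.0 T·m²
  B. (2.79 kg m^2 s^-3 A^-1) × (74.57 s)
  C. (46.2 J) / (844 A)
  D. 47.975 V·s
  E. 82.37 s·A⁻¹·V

E.

Dimensions:
  A. T·m² = Wb·m⁻²·m² = kg·m²·s⁻²·A⁻¹
  B. [kg·m²·s⁻³·A⁻¹] · [s] = kg·m²·s⁻²·A⁻¹
  C. [kg·m²·s⁻²] / [A] = kg·m²·s⁻²·A⁻¹
  D. V·s = J·C⁻¹·s = kg·m²·s⁻²·A⁻¹
  E. V·s·A⁻¹ = J·C⁻¹·s·A⁻¹ = kg·m²·s⁻²·A⁻²
All reduce to kg·m²·s⁻²·A⁻¹ except E., which is kg·m²·s⁻²·A⁻².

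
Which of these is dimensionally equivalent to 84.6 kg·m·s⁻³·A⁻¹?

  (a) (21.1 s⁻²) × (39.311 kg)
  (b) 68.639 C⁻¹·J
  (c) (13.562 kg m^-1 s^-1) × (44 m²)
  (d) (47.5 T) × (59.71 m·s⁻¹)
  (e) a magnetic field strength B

Reference: kg·m·s⁻³·A⁻¹.
Each option:
  (a) [s⁻²] · [kg] = kg·s⁻²
  (b) J·C⁻¹ = N·m·(s·A)⁻¹ = kg·m²·s⁻³·A⁻¹
  (c) [kg·m⁻¹·s⁻¹] · [m²] = kg·m·s⁻¹
  (d) [kg·s⁻²·A⁻¹] · [m·s⁻¹] = kg·m·s⁻³·A⁻¹  ← same
  (e) [magnetic field strength B] = kg·s⁻²·A⁻¹
Only (d) matches kg·m·s⁻³·A⁻¹.

(d)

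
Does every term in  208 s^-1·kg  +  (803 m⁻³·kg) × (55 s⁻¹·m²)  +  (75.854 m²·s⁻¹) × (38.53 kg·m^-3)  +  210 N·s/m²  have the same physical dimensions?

No

Reduce each to base SI dimensions:
  208 s^-1·kg:  kg·s⁻¹
  (803 m⁻³·kg) × (55 s⁻¹·m²):  [kg·m⁻³] · [m²·s⁻¹] = kg·m⁻¹·s⁻¹
  (75.854 m²·s⁻¹) × (38.53 kg·m^-3):  [m²·s⁻¹] · [kg·m⁻³] = kg·m⁻¹·s⁻¹
  210 N·s/m²:  N·s·m⁻² = kg·m·s⁻²·s·m⁻² = kg·m⁻¹·s⁻¹
The terms do not share a single dimension (kg·m⁻¹·s⁻¹ vs kg·s⁻¹).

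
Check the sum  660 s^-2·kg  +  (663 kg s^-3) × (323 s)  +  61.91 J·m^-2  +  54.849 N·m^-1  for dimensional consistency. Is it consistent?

Expand each in SI base units:
  660 s^-2·kg:  kg·s⁻²
  (663 kg s^-3) × (323 s):  [kg·s⁻³] · [s] = kg·s⁻²
  61.91 J·m^-2:  J·m⁻² = N·m·m⁻² = kg·s⁻²
  54.849 N·m^-1:  N·m⁻¹ = kg·m·s⁻²·m⁻¹ = kg·s⁻²
Every term reduces to kg·s⁻².

Yes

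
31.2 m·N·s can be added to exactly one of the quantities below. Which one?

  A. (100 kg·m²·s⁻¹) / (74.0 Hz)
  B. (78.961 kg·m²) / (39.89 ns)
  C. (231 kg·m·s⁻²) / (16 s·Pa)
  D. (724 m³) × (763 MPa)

B.

Reference: N·m·s = kg·m·s⁻²·m·s = kg·m²·s⁻¹.
Each option:
  A. [kg·m²·s⁻¹] / [s⁻¹] = kg·m²
  B. [kg·m²] / [s] = kg·m²·s⁻¹  ← same
  C. [kg·m·s⁻²] / [kg·m⁻¹·s⁻¹] = m²·s⁻¹
  D. [m³] · [kg·m⁻¹·s⁻²] = kg·m²·s⁻²
Only B. matches kg·m²·s⁻¹.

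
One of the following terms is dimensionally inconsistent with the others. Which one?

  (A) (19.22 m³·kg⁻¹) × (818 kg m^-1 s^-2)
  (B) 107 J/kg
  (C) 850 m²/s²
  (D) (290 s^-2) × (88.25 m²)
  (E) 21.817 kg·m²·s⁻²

Expand each in SI base units:
  (A) [kg⁻¹·m³] · [kg·m⁻¹·s⁻²] = m²·s⁻²
  (B) J·kg⁻¹ = N·m·kg⁻¹ = m²·s⁻²
  (C) m²·s⁻²
  (D) [s⁻²] · [m²] = m²·s⁻²
  (E) kg·m²·s⁻²
All reduce to m²·s⁻² except (E), which is kg·m²·s⁻².

(E)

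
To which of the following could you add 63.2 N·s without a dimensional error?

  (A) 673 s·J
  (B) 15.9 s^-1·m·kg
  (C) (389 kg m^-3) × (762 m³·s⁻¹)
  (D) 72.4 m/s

Reference: N·s = kg·m·s⁻²·s = kg·m·s⁻¹.
Each option:
  (A) J·s = N·m·s = kg·m²·s⁻¹
  (B) kg·m·s⁻¹  ← same
  (C) [kg·m⁻³] · [m³·s⁻¹] = kg·s⁻¹
  (D) m·s⁻¹
Only (B) matches kg·m·s⁻¹.

(B)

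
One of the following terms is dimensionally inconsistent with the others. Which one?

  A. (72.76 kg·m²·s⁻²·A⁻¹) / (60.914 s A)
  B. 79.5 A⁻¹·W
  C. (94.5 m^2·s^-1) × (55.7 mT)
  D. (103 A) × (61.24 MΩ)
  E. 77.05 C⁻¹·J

Reduce each to base SI dimensions:
  A. [kg·m²·s⁻²·A⁻¹] / [s·A] = kg·m²·s⁻³·A⁻²
  B. W·A⁻¹ = J·s⁻¹·A⁻¹ = kg·m²·s⁻³·A⁻¹
  C. [m²·s⁻¹] · [kg·s⁻²·A⁻¹] = kg·m²·s⁻³·A⁻¹
  D. [A] · [kg·m²·s⁻³·A⁻²] = kg·m²·s⁻³·A⁻¹
  E. J·C⁻¹ = N·m·(s·A)⁻¹ = kg·m²·s⁻³·A⁻¹
All reduce to kg·m²·s⁻³·A⁻¹ except A., which is kg·m²·s⁻³·A⁻².

A.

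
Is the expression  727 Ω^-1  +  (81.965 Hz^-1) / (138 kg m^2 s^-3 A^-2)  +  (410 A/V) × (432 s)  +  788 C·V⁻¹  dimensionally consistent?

No

Reduce each to base SI dimensions:
  727 Ω^-1:  Ω⁻¹ = (V·A⁻¹)⁻¹ = kg⁻¹·m⁻²·s³·A²
  (81.965 Hz^-1) / (138 kg m^2 s^-3 A^-2):  [s] / [kg·m²·s⁻³·A⁻²] = kg⁻¹·m⁻²·s⁴·A²
  (410 A/V) × (432 s):  [kg⁻¹·m⁻²·s³·A²] · [s] = kg⁻¹·m⁻²·s⁴·A²
  788 C·V⁻¹:  C·V⁻¹ = s·A·(J·C⁻¹)⁻¹ = kg⁻¹·m⁻²·s⁴·A²
The terms do not share a single dimension (kg⁻¹·m⁻²·s³·A² vs kg⁻¹·m⁻²·s⁴·A²).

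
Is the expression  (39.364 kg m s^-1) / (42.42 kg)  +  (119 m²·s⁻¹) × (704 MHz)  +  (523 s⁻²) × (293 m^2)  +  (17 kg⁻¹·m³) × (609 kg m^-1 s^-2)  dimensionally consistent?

No

Dimensions:
  (39.364 kg m s^-1) / (42.42 kg):  [kg·m·s⁻¹] / [kg] = m·s⁻¹
  (119 m²·s⁻¹) × (704 MHz):  [m²·s⁻¹] · [s⁻¹] = m²·s⁻²
  (523 s⁻²) × (293 m^2):  [s⁻²] · [m²] = m²·s⁻²
  (17 kg⁻¹·m³) × (609 kg m^-1 s^-2):  [kg⁻¹·m³] · [kg·m⁻¹·s⁻²] = m²·s⁻²
The terms do not share a single dimension (m²·s⁻² vs m·s⁻¹).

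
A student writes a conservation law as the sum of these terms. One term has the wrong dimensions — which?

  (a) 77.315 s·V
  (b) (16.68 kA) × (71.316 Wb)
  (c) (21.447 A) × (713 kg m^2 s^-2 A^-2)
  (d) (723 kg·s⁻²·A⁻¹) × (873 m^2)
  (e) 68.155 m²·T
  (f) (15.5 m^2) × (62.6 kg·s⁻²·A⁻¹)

(b)

Dimensions:
  (a) V·s = J·C⁻¹·s = kg·m²·s⁻²·A⁻¹
  (b) [A] · [kg·m²·s⁻²·A⁻¹] = kg·m²·s⁻²
  (c) [A] · [kg·m²·s⁻²·A⁻²] = kg·m²·s⁻²·A⁻¹
  (d) [kg·s⁻²·A⁻¹] · [m²] = kg·m²·s⁻²·A⁻¹
  (e) T·m² = Wb·m⁻²·m² = kg·m²·s⁻²·A⁻¹
  (f) [m²] · [kg·s⁻²·A⁻¹] = kg·m²·s⁻²·A⁻¹
All reduce to kg·m²·s⁻²·A⁻¹ except (b), which is kg·m²·s⁻².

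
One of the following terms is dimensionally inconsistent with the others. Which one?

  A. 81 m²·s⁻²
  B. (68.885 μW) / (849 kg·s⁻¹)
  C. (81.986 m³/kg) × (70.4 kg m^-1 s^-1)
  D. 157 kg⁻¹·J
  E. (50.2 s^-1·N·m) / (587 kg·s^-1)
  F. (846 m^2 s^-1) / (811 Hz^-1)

Work out the base dimensions of each:
  A. m²·s⁻²
  B. [kg·m²·s⁻³] / [kg·s⁻¹] = m²·s⁻²
  C. [kg⁻¹·m³] · [kg·m⁻¹·s⁻¹] = m²·s⁻¹
  D. J·kg⁻¹ = N·m·kg⁻¹ = m²·s⁻²
  E. [kg·m²·s⁻³] / [kg·s⁻¹] = m²·s⁻²
  F. [m²·s⁻¹] / [s] = m²·s⁻²
All reduce to m²·s⁻² except C., which is m²·s⁻¹.

C.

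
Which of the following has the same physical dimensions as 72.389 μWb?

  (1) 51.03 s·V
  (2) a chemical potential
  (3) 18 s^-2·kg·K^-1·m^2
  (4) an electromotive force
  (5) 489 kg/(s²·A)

Reference: Wb = V·s = kg·m²·s⁻²·A⁻¹.
Each option:
  (1) V·s = J·C⁻¹·s = kg·m²·s⁻²·A⁻¹  ← same
  (2) [chemical potential] = kg·m²·s⁻²·mol⁻¹
  (3) kg·m²·s⁻²·K⁻¹
  (4) [electromotive force] = kg·m²·s⁻³·A⁻¹
  (5) kg·s⁻²·A⁻¹
Only (1) matches kg·m²·s⁻²·A⁻¹.

(1)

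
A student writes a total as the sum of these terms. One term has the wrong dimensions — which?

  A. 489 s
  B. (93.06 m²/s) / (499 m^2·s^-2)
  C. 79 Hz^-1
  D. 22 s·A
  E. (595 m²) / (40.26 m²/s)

D.

In SI base units:
  A. s
  B. [m²·s⁻¹] / [m²·s⁻²] = s
  C. Hz⁻¹ = (s⁻¹)⁻¹ = s
  D. A·s = s·A
  E. [m²] / [m²·s⁻¹] = s
All reduce to s except D., which is s·A.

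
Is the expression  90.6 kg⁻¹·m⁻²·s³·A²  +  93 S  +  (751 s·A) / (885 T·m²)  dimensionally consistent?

In SI base units:
  90.6 kg⁻¹·m⁻²·s³·A²:  kg⁻¹·m⁻²·s³·A²
  93 S:  S = Ω⁻¹ = kg⁻¹·m⁻²·s³·A²
  (751 s·A) / (885 T·m²):  [s·A] / [kg·m²·s⁻²·A⁻¹] = kg⁻¹·m⁻²·s³·A²
Every term reduces to kg⁻¹·m⁻²·s³·A².

Yes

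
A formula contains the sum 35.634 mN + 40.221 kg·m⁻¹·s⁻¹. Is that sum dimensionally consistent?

No

In SI base units:
  35.634 mN:  N = kg·m·s⁻²
  40.221 kg·m⁻¹·s⁻¹:  kg·m⁻¹·s⁻¹
kg·m·s⁻² ≠ kg·m⁻¹·s⁻¹, so they cannot be added.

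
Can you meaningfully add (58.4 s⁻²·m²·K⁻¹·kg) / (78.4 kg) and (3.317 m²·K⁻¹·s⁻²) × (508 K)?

Work out the base dimensions of each:
  (58.4 s⁻²·m²·K⁻¹·kg) / (78.4 kg):  [kg·m²·s⁻²·K⁻¹] / [kg] = m²·s⁻²·K⁻¹
  (3.317 m²·K⁻¹·s⁻²) × (508 K):  [m²·s⁻²·K⁻¹] · [K] = m²·s⁻²
m²·s⁻²·K⁻¹ ≠ m²·s⁻², so they cannot be added.

No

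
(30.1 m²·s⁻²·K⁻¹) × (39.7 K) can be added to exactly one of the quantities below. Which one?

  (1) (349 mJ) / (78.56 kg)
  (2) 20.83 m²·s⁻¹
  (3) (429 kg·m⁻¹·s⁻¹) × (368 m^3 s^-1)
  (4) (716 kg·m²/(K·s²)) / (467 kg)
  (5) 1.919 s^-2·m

Reference: [m²·s⁻²·K⁻¹] · [K] = m²·s⁻².
Each option:
  (1) [kg·m²·s⁻²] / [kg] = m²·s⁻²  ← same
  (2) m²·s⁻¹
  (3) [kg·m⁻¹·s⁻¹] · [m³·s⁻¹] = kg·m²·s⁻²
  (4) [kg·m²·s⁻²·K⁻¹] / [kg] = m²·s⁻²·K⁻¹
  (5) m·s⁻²
Only (1) matches m²·s⁻².

(1)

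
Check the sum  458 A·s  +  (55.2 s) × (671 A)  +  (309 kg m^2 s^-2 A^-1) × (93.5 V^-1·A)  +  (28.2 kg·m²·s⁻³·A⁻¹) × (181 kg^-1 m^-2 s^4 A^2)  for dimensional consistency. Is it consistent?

Yes

Work out the base dimensions of each:
  458 A·s:  A·s = s·A
  (55.2 s) × (671 A):  [s] · [A] = s·A
  (309 kg m^2 s^-2 A^-1) × (93.5 V^-1·A):  [kg·m²·s⁻²·A⁻¹] · [kg⁻¹·m⁻²·s³·A²] = s·A
  (28.2 kg·m²·s⁻³·A⁻¹) × (181 kg^-1 m^-2 s^4 A^2):  [kg·m²·s⁻³·A⁻¹] · [kg⁻¹·m⁻²·s⁴·A²] = s·A
Every term reduces to s·A.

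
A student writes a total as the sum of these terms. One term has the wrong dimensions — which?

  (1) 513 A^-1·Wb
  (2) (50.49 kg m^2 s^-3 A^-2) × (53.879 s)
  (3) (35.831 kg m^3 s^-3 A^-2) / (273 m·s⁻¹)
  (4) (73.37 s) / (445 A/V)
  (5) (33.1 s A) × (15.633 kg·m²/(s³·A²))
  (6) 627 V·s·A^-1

(5)

In SI base units:
  (1) Wb·A⁻¹ = V·s·A⁻¹ = kg·m²·s⁻²·A⁻²
  (2) [kg·m²·s⁻³·A⁻²] · [s] = kg·m²·s⁻²·A⁻²
  (3) [kg·m³·s⁻³·A⁻²] / [m·s⁻¹] = kg·m²·s⁻²·A⁻²
  (4) [s] / [kg⁻¹·m⁻²·s³·A²] = kg·m²·s⁻²·A⁻²
  (5) [s·A] · [kg·m²·s⁻³·A⁻²] = kg·m²·s⁻²·A⁻¹
  (6) V·s·A⁻¹ = J·C⁻¹·s·A⁻¹ = kg·m²·s⁻²·A⁻²
All reduce to kg·m²·s⁻²·A⁻² except (5), which is kg·m²·s⁻²·A⁻¹.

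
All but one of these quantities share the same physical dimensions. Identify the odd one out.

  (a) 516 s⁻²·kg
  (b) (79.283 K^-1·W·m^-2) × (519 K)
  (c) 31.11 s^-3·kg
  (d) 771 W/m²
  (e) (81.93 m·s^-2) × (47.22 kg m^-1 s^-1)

(a)

Work out the base dimensions of each:
  (a) kg·s⁻²
  (b) [kg·s⁻³·K⁻¹] · [K] = kg·s⁻³
  (c) kg·s⁻³
  (d) W·m⁻² = J·s⁻¹·m⁻² = kg·s⁻³
  (e) [m·s⁻²] · [kg·m⁻¹·s⁻¹] = kg·s⁻³
All reduce to kg·s⁻³ except (a), which is kg·s⁻².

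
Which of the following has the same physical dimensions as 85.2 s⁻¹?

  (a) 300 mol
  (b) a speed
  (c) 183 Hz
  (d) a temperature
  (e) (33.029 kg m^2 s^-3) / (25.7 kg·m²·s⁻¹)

(c)

Reference: s⁻¹.
Each option:
  (a) mol
  (b) [speed] = m·s⁻¹
  (c) Hz = s⁻¹  ← same
  (d) [temperature] = K
  (e) [kg·m²·s⁻³] / [kg·m²·s⁻¹] = s⁻²
Only (c) matches s⁻¹.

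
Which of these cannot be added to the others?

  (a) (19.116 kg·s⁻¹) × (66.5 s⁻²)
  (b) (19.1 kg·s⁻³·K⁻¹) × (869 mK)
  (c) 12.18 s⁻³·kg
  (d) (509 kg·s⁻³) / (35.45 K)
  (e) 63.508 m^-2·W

Expand each in SI base units:
  (a) [kg·s⁻¹] · [s⁻²] = kg·s⁻³
  (b) [kg·s⁻³·K⁻¹] · [K] = kg·s⁻³
  (c) kg·s⁻³
  (d) [kg·s⁻³] / [K] = kg·s⁻³·K⁻¹
  (e) W·m⁻² = J·s⁻¹·m⁻² = kg·s⁻³
All reduce to kg·s⁻³ except (d), which is kg·s⁻³·K⁻¹.

(d)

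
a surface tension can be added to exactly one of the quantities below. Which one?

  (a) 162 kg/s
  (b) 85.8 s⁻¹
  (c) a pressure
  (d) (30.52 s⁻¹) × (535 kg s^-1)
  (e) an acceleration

(d)

Reference: [surface tension] = kg·s⁻².
Each option:
  (a) kg·s⁻¹
  (b) s⁻¹
  (c) [pressure] = kg·m⁻¹·s⁻²
  (d) [s⁻¹] · [kg·s⁻¹] = kg·s⁻²  ← same
  (e) [acceleration] = m·s⁻²
Only (d) matches kg·s⁻².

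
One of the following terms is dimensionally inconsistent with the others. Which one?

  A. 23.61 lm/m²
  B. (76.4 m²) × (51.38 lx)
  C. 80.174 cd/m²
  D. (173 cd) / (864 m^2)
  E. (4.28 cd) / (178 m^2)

B.

Expand each in SI base units:
  A. lm·m⁻² = cd·m⁻² = m⁻²·cd
  B. [m²] · [m⁻²·cd] = cd
  C. cd·m⁻² = m⁻²·cd
  D. [cd] / [m²] = m⁻²·cd
  E. [cd] / [m²] = m⁻²·cd
All reduce to m⁻²·cd except B., which is cd.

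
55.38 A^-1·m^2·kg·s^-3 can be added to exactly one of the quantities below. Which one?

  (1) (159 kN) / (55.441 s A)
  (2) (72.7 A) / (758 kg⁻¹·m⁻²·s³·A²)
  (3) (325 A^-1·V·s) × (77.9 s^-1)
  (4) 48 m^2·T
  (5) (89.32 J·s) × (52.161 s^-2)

Reference: kg·m²·s⁻³·A⁻¹.
Each option:
  (1) [kg·m·s⁻²] / [s·A] = kg·m·s⁻³·A⁻¹
  (2) [A] / [kg⁻¹·m⁻²·s³·A²] = kg·m²·s⁻³·A⁻¹  ← same
  (3) [kg·m²·s⁻²·A⁻²] · [s⁻¹] = kg·m²·s⁻³·A⁻²
  (4) T·m² = Wb·m⁻²·m² = kg·m²·s⁻²·A⁻¹
  (5) [kg·m²·s⁻¹] · [s⁻²] = kg·m²·s⁻³
Only (2) matches kg·m²·s⁻³·A⁻¹.

(2)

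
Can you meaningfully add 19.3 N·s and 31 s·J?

No

Reduce each to base SI dimensions:
  19.3 N·s:  N·s = kg·m·s⁻²·s = kg·m·s⁻¹
  31 s·J:  J·s = N·m·s = kg·m²·s⁻¹
kg·m·s⁻¹ ≠ kg·m²·s⁻¹, so they cannot be added.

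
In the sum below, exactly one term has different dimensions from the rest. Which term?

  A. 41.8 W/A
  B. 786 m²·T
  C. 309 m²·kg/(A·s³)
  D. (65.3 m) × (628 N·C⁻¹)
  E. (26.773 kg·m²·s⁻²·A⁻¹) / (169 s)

Expand each in SI base units:
  A. W·A⁻¹ = J·s⁻¹·A⁻¹ = kg·m²·s⁻³·A⁻¹
  B. T·m² = Wb·m⁻²·m² = kg·m²·s⁻²·A⁻¹
  C. kg·m²·s⁻³·A⁻¹
  D. [m] · [kg·m·s⁻³·A⁻¹] = kg·m²·s⁻³·A⁻¹
  E. [kg·m²·s⁻²·A⁻¹] / [s] = kg·m²·s⁻³·A⁻¹
All reduce to kg·m²·s⁻³·A⁻¹ except B., which is kg·m²·s⁻²·A⁻¹.

B.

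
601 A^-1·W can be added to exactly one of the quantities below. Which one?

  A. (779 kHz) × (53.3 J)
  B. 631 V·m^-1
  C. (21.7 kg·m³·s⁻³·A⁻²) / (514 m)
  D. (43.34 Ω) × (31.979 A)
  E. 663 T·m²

D.

Reference: W·A⁻¹ = J·s⁻¹·A⁻¹ = kg·m²·s⁻³·A⁻¹.
Each option:
  A. [s⁻¹] · [kg·m²·s⁻²] = kg·m²·s⁻³
  B. V·m⁻¹ = J·C⁻¹·m⁻¹ = kg·m·s⁻³·A⁻¹
  C. [kg·m³·s⁻³·A⁻²] / [m] = kg·m²·s⁻³·A⁻²
  D. [kg·m²·s⁻³·A⁻²] · [A] = kg·m²·s⁻³·A⁻¹  ← same
  E. T·m² = Wb·m⁻²·m² = kg·m²·s⁻²·A⁻¹
Only D. matches kg·m²·s⁻³·A⁻¹.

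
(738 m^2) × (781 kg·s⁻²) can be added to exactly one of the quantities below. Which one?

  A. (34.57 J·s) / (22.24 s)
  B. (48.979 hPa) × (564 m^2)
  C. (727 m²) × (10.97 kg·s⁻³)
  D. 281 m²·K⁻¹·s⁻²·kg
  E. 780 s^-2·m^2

A.

Reference: [m²] · [kg·s⁻²] = kg·m²·s⁻².
Each option:
  A. [kg·m²·s⁻¹] / [s] = kg·m²·s⁻²  ← same
  B. [kg·m⁻¹·s⁻²] · [m²] = kg·m·s⁻²
  C. [m²] · [kg·s⁻³] = kg·m²·s⁻³
  D. kg·m²·s⁻²·K⁻¹
  E. m²·s⁻²
Only A. matches kg·m²·s⁻².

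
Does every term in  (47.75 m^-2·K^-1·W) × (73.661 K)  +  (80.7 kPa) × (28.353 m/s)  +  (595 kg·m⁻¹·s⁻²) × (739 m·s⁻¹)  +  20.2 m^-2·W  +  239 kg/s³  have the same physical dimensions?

Work out the base dimensions of each:
  (47.75 m^-2·K^-1·W) × (73.661 K):  [kg·s⁻³·K⁻¹] · [K] = kg·s⁻³
  (80.7 kPa) × (28.353 m/s):  [kg·m⁻¹·s⁻²] · [m·s⁻¹] = kg·s⁻³
  (595 kg·m⁻¹·s⁻²) × (739 m·s⁻¹):  [kg·m⁻¹·s⁻²] · [m·s⁻¹] = kg·s⁻³
  20.2 m^-2·W:  W·m⁻² = J·s⁻¹·m⁻² = kg·s⁻³
  239 kg/s³:  kg·s⁻³
Every term reduces to kg·s⁻³.

Yes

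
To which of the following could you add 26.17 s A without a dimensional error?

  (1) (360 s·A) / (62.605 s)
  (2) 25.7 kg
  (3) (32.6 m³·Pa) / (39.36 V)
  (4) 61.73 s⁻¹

(3)

Reference: s·A.
Each option:
  (1) [s·A] / [s] = A
  (2) kg
  (3) [kg·m²·s⁻²] / [kg·m²·s⁻³·A⁻¹] = s·A  ← same
  (4) s⁻¹
Only (3) matches s·A.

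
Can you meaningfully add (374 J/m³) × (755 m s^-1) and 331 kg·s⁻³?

Yes

In SI base units:
  (374 J/m³) × (755 m s^-1):  [kg·m⁻¹·s⁻²] · [m·s⁻¹] = kg·s⁻³
  331 kg·s⁻³:  kg·s⁻³
Both are kg·s⁻³, so they have the same dimensions and can be added.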